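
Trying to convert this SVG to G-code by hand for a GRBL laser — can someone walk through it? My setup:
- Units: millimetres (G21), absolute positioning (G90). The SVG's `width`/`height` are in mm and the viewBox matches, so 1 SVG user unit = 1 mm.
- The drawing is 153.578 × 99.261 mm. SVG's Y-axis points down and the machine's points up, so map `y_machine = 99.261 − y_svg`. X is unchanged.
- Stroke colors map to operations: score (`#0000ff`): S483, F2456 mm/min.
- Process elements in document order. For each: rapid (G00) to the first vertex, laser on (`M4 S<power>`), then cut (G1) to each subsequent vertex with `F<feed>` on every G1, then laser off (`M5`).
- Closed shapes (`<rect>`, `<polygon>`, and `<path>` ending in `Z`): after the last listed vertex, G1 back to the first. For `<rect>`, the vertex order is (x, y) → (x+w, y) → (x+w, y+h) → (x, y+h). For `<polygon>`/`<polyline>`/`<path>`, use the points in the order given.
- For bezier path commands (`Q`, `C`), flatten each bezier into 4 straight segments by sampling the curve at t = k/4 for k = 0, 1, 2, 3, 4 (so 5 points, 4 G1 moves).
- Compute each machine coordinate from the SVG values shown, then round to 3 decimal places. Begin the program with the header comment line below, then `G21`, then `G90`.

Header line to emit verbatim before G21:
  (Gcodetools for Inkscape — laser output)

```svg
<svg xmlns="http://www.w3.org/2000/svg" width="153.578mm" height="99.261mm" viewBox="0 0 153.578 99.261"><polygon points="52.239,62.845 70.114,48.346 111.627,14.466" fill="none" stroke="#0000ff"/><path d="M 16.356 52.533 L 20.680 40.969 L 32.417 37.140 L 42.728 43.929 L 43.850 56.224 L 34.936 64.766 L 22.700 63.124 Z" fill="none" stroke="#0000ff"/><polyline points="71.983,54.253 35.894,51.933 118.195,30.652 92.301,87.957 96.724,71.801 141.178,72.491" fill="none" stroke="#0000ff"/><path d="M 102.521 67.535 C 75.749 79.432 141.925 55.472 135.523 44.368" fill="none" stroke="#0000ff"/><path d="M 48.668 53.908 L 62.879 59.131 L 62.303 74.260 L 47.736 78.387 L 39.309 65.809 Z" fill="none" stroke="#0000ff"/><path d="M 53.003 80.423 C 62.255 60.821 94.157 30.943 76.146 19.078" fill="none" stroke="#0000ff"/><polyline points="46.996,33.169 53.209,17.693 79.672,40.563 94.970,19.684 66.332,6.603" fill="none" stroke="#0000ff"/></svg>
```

(Gcodetools for Inkscape — laser output)
G21
G90
G00 X52.239 Y36.416
M4 S483
G1 X70.114 Y50.915 F2456
G1 X111.627 Y84.795 F2456
G1 X52.239 Y36.416 F2456
M5
G00 X16.356 Y46.728
M4 S483
G1 X20.680 Y58.292 F2456
G1 X32.417 Y62.121 F2456
G1 X42.728 Y55.332 F2456
G1 X43.850 Y43.037 F2456
G1 X34.936 Y34.495 F2456
G1 X22.700 Y36.137 F2456
G1 X16.356 Y46.728 F2456
M5
G00 X71.983 Y45.008
M4 S483
G1 X35.894 Y47.328 F2456
G1 X118.195 Y68.609 F2456
G1 X92.301 Y11.304 F2456
G1 X96.724 Y27.460 F2456
G1 X141.178 Y26.770 F2456
M5
G00 X102.521 Y31.726
M4 S483
G1 X97.283 Y28.765 F2456
G1 X111.383 Y34.684 F2456
G1 X129.302 Y44.916 F2456
G1 X135.523 Y54.893 F2456
M5
G00 X48.668 Y45.353
M4 S483
G1 X62.879 Y40.130 F2456
G1 X62.303 Y25.001 F2456
G1 X47.736 Y20.874 F2456
G1 X39.309 Y33.452 F2456
G1 X48.668 Y45.353 F2456
M5
G00 X53.003 Y18.838
M4 S483
G1 X63.055 Y35.024 F2456
G1 X74.798 Y52.412 F2456
G1 X81.429 Y68.349 F2456
G1 X76.146 Y80.183 F2456
M5
G00 X46.996 Y66.092
M4 S483
G1 X53.209 Y81.568 F2456
G1 X79.672 Y58.698 F2456
G1 X94.970 Y79.577 F2456
G1 X66.332 Y92.658 F2456
M5

Since the viewBox matches the mm dimensions, user units are millimetres directly. The only transform is the Y-flip y_m = 99.261 − y_svg.

Shape 1 is a closed polygon drawn with `<polygon>`. Its stroke #0000ff means score at S483, F2456. After flipping Y the toolpath is (52.239,36.416) → (70.114,50.915) → (111.627,84.795) → (52.239,36.416), returning to the start.

Shape 2 is a regular polygon drawn with `<path>`. Its stroke #0000ff means score at S483, F2456. After flipping Y the toolpath is (16.356,46.728) → (20.680,58.292) → (32.417,62.121) → (42.728,55.332) → (43.850,43.037) → (34.936,34.495) → (22.700,36.137) → (16.356,46.728), returning to the start.

Shape 3 is a open polyline drawn with `<polyline>`. Its stroke #0000ff means score at S483, F2456. After flipping Y the toolpath is (71.983,45.008) → (35.894,47.328) → (118.195,68.609) → (92.301,11.304) → (96.724,27.460) → (141.178,26.770).

Shape 4 is a cubic bezier drawn with `<path>`. Its stroke #0000ff means score at S483, F2456. After flipping Y the toolpath is (102.521,31.726) → (97.283,28.765) → (111.383,34.684) → (129.302,44.916) → (135.523,54.893).

Shape 5 is a regular polygon drawn with `<path>`. Its stroke #0000ff means score at S483, F2456. After flipping Y the toolpath is (48.668,45.353) → (62.879,40.130) → (62.303,25.001) → (47.736,20.874) → (39.309,33.452) → (48.668,45.353), returning to the start.

Shape 6 is a cubic bezier drawn with `<path>`. Its stroke #0000ff means score at S483, F2456. After flipping Y the toolpath is (53.003,18.838) → (63.055,35.024) → (74.798,52.412) → (81.429,68.349) → (76.146,80.183).

Shape 7 is a open polyline drawn with `<polyline>`. Its stroke #0000ff means score at S483, F2456. After flipping Y the toolpath is (46.996,66.092) → (53.209,81.568) → (79.672,58.698) → (94.970,79.577) → (66.332,92.658).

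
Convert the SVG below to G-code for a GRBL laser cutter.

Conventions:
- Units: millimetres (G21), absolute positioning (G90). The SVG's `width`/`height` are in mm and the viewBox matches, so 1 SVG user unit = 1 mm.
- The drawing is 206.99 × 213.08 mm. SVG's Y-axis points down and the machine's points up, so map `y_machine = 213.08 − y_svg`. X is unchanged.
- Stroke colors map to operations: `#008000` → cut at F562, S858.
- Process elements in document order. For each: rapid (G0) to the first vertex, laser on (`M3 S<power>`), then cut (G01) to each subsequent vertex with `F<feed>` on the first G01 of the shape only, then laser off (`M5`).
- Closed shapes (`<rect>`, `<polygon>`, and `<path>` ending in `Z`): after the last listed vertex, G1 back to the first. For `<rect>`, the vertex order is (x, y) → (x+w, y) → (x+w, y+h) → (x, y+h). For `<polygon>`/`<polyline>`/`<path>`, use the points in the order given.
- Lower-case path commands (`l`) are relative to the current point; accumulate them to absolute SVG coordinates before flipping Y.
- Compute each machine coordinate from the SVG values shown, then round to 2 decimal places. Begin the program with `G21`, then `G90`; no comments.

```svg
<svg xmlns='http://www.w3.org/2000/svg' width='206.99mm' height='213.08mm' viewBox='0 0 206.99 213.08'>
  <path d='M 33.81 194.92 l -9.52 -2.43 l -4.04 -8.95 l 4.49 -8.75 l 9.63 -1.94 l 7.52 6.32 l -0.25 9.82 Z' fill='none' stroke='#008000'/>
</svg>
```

viewBox `0 0 206.99 213.08` with mm width/height → 1 unit = 1 mm. Flip: y_m = 213.08 − y_svg.

**Shape 1** — `<path>` regular polygon, stroke `#008000` → cut (S858, F562). Machine vertices: (33.81,18.16) → (24.29,20.59) → (20.25,29.54) → (24.74,38.29) → (34.37,40.23) → (41.89,33.91) → (41.64,24.09) → (33.81,18.16). Closed: final G1 returns to the first vertex.

G21
G90
G0 X33.81 Y18.16
M3 S858
G01 X24.29 Y20.59 F562
G01 X20.25 Y29.54
G01 X24.74 Y38.29
G01 X34.37 Y40.23
G01 X41.89 Y33.91
G01 X41.64 Y24.09
G01 X33.81 Y18.16
M5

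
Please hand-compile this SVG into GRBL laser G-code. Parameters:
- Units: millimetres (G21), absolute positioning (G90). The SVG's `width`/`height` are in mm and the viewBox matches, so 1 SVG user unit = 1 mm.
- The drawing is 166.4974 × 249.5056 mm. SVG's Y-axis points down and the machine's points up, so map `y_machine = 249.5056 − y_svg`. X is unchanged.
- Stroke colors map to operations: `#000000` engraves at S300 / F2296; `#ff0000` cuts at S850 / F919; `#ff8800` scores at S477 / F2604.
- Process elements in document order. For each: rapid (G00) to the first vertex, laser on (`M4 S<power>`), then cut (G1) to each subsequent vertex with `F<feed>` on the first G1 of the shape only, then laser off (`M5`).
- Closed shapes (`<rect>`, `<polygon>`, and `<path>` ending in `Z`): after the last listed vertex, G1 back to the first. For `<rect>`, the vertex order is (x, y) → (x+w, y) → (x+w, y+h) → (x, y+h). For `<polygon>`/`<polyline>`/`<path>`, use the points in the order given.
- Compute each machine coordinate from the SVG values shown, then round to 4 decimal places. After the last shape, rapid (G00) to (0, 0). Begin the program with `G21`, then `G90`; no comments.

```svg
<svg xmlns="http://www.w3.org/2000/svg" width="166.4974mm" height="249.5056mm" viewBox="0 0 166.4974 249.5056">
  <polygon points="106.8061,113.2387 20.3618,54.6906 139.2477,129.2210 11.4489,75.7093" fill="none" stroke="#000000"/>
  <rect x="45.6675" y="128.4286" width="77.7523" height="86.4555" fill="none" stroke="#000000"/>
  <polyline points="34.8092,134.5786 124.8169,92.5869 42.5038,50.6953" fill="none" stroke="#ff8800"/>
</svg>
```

viewBox `0 0 166.4974 249.5056` with mm width/height → 1 unit = 1 mm. Flip: y_m = 249.5056 − y_svg.

**Shape 1** — `<polygon>` closed polygon, stroke `#000000` → engrave (S300, F2296). Machine vertices: (106.8061,136.2669) → (20.3618,194.8150) → (139.2477,120.2846) → (11.4489,173.7963) → (106.8061,136.2669). Closed: final G1 returns to the first vertex.

**Shape 2** — `<rect>` rectangle, stroke `#000000` → engrave (S300, F2296). Machine vertices: (45.6675,121.0770) → (123.4198,121.0770) → (123.4198,34.6215) → (45.6675,34.6215) → (45.6675,121.0770). Closed: final G1 returns to the first vertex.

**Shape 3** — `<polyline>` open polyline, stroke `#ff8800` → score (S477, F2604). Machine vertices: (34.8092,114.9270) → (124.8169,156.9187) → (42.5038,198.8103). Open path.

G21
G90
G00 X106.8061 Y136.2669
M4 S300
G1 X20.3618 Y194.8150 F2296
G1 X139.2477 Y120.2846
G1 X11.4489 Y173.7963
G1 X106.8061 Y136.2669
M5
G00 X45.6675 Y121.0770
M4 S300
G1 X123.4198 Y121.0770 F2296
G1 X123.4198 Y34.6215
G1 X45.6675 Y34.6215
G1 X45.6675 Y121.0770
M5
G00 X34.8092 Y114.9270
M4 S477
G1 X124.8169 Y156.9187 F2604
G1 X42.5038 Y198.8103
M5
G00 X0.0000 Y0.0000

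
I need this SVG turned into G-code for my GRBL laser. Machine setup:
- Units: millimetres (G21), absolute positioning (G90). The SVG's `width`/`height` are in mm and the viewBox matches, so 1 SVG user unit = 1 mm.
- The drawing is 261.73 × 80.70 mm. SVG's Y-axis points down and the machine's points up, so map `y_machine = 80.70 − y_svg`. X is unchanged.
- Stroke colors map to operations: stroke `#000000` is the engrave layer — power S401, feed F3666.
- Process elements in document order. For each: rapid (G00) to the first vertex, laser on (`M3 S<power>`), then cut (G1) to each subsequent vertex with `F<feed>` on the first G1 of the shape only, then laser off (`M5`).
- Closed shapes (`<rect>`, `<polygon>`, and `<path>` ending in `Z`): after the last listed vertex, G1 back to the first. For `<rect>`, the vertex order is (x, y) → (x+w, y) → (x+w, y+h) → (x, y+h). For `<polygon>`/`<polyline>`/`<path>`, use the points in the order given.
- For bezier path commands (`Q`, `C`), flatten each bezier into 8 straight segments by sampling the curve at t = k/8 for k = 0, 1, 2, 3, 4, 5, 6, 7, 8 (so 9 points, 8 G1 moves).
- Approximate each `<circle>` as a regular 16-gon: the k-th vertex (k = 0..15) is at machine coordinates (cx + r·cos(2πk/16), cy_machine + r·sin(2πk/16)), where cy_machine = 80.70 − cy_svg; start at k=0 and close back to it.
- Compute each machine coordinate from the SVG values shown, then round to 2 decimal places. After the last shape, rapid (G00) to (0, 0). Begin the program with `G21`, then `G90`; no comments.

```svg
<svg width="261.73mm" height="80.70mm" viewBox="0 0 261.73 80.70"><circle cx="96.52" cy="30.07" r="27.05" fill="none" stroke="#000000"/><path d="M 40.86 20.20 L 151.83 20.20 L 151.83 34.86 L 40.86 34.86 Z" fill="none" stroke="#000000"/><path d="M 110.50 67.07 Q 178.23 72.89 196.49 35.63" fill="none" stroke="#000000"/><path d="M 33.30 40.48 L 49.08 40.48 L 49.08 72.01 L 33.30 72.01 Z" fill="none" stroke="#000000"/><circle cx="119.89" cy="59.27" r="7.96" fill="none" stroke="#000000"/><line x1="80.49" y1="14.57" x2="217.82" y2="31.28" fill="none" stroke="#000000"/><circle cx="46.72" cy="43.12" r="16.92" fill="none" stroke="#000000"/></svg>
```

G21
G90
G00 X123.57 Y50.63
M3 S401
G1 X121.51 Y60.98 F3666
G1 X115.65 Y69.76
G1 X106.87 Y75.62
G1 X96.52 Y77.68
G1 X86.17 Y75.62
G1 X77.39 Y69.76
G1 X71.53 Y60.98
G1 X69.47 Y50.63
G1 X71.53 Y40.28
G1 X77.39 Y31.50
G1 X86.17 Y25.64
G1 X96.52 Y23.58
G1 X106.87 Y25.64
G1 X115.65 Y31.50
G1 X121.51 Y40.28
G1 X123.57 Y50.63
M5
G00 X40.86 Y60.50
M3 S401
G1 X151.83 Y60.50 F3666
G1 X151.83 Y45.84
G1 X40.86 Y45.84
G1 X40.86 Y60.50
M5
G00 X110.50 Y13.63
M3 S401
G1 X126.66 Y12.85 F3666
G1 X141.27 Y13.41
G1 X154.34 Y15.32
G1 X165.86 Y18.58
G1 X175.84 Y23.18
G1 X184.27 Y29.13
G1 X191.15 Y36.43
G1 X196.49 Y45.07
M5
G00 X33.30 Y40.22
M3 S401
G1 X49.08 Y40.22 F3666
G1 X49.08 Y8.69
G1 X33.30 Y8.69
G1 X33.30 Y40.22
M5
G00 X127.85 Y21.43
M3 S401
G1 X127.24 Y24.48 F3666
G1 X125.52 Y27.06
G1 X122.94 Y28.78
G1 X119.89 Y29.39
G1 X116.84 Y28.78
G1 X114.26 Y27.06
G1 X112.54 Y24.48
G1 X111.93 Y21.43
G1 X112.54 Y18.38
G1 X114.26 Y15.80
G1 X116.84 Y14.08
G1 X119.89 Y13.47
G1 X122.94 Y14.08
G1 X125.52 Y15.80
G1 X127.24 Y18.38
G1 X127.85 Y21.43
M5
G00 X80.49 Y66.13
M3 S401
G1 X217.82 Y49.42 F3666
M5
G00 X63.64 Y37.58
M3 S401
G1 X62.35 Y44.06 F3666
G1 X58.68 Y49.54
G1 X53.20 Y53.21
G1 X46.72 Y54.50
G1 X40.24 Y53.21
G1 X34.76 Y49.54
G1 X31.09 Y44.06
G1 X29.80 Y37.58
G1 X31.09 Y31.10
G1 X34.76 Y25.62
G1 X40.24 Y21.95
G1 X46.72 Y20.66
G1 X53.20 Y21.95
G1 X58.68 Y25.62
G1 X62.35 Y31.10
G1 X63.64 Y37.58
M5
G00 X0.00 Y0.00

Since the viewBox matches the mm dimensions, user units are millimetres directly. The only transform is the Y-flip y_m = 80.70 − y_svg.

Shape 1 is a circle drawn with `<circle>`. Its stroke #000000 means engrave at S401, F3666. After flipping Y the toolpath is (123.57,50.63) → (121.51,60.98) → (115.65,69.76) → (106.87,75.62) → (96.52,77.68) → (86.17,75.62) → (77.39,69.76) → (71.53,60.98) → (69.47,50.63) → (71.53,40.28) → (77.39,31.50) → (86.17,25.64) → (96.52,23.58) → (106.87,25.64) → (115.65,31.50) → (121.51,40.28) → (123.57,50.63), returning to the start.

Shape 2 is a rectangle drawn with `<path>`. Its stroke #000000 means engrave at S401, F3666. After flipping Y the toolpath is (40.86,60.50) → (151.83,60.50) → (151.83,45.84) → (40.86,45.84) → (40.86,60.50), returning to the start.

Shape 3 is a quadratic bezier drawn with `<path>`. Its stroke #000000 means engrave at S401, F3666. After flipping Y the toolpath is (110.50,13.63) → (126.66,12.85) → (141.27,13.41) → (154.34,15.32) → (165.86,18.58) → (175.84,23.18) → (184.27,29.13) → (191.15,36.43) → (196.49,45.07).

Shape 4 is a rectangle drawn with `<path>`. Its stroke #000000 means engrave at S401, F3666. After flipping Y the toolpath is (33.30,40.22) → (49.08,40.22) → (49.08,8.69) → (33.30,8.69) → (33.30,40.22), returning to the start.

Shape 5 is a circle drawn with `<circle>`. Its stroke #000000 means engrave at S401, F3666. After flipping Y the toolpath is (127.85,21.43) → (127.24,24.48) → (125.52,27.06) → (122.94,28.78) → (119.89,29.39) → (116.84,28.78) → (114.26,27.06) → (112.54,24.48) → (111.93,21.43) → (112.54,18.38) → (114.26,15.80) → (116.84,14.08) → (119.89,13.47) → (122.94,14.08) → (125.52,15.80) → (127.24,18.38) → (127.85,21.43), returning to the start.

Shape 6 is a line segment drawn with `<line>`. Its stroke #000000 means engrave at S401, F3666. After flipping Y the toolpath is (80.49,66.13) → (217.82,49.42).

Shape 7 is a circle drawn with `<circle>`. Its stroke #000000 means engrave at S401, F3666. After flipping Y the toolpath is (63.64,37.58) → (62.35,44.06) → (58.68,49.54) → (53.20,53.21) → (46.72,54.50) → (40.24,53.21) → (34.76,49.54) → (31.09,44.06) → (29.80,37.58) → (31.09,31.10) → (34.76,25.62) → (40.24,21.95) → (46.72,20.66) → (53.20,21.95) → (58.68,25.62) → (62.35,31.10) → (63.64,37.58), returning to the start.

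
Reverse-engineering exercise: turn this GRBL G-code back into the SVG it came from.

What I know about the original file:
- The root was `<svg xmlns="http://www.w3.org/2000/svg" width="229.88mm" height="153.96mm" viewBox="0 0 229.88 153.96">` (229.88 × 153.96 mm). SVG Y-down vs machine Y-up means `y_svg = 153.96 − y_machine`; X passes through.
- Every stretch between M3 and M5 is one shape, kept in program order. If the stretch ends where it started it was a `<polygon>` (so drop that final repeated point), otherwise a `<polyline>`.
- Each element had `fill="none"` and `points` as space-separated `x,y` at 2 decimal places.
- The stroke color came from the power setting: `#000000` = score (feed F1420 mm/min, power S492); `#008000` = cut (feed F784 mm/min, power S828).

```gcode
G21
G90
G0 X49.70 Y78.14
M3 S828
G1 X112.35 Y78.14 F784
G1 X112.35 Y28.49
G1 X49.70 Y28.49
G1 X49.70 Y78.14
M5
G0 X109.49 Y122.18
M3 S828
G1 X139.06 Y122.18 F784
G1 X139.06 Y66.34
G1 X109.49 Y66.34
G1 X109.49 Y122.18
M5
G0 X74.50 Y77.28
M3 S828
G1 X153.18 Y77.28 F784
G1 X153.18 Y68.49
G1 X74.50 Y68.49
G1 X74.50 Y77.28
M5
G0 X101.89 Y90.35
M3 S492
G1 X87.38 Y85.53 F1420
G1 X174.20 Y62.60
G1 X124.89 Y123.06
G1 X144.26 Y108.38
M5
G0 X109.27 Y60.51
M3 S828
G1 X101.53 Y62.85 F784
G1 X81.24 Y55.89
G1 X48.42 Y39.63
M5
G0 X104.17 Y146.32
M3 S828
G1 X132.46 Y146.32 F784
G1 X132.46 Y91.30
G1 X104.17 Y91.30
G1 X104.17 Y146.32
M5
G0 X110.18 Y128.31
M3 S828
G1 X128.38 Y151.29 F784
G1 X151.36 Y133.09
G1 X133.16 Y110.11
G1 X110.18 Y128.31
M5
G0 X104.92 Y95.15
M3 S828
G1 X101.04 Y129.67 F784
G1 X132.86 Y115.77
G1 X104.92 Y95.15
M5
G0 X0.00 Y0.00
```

<svg xmlns="http://www.w3.org/2000/svg" width="229.88mm" height="153.96mm" viewBox="0 0 229.88 153.96">
  <polygon points="49.70,75.82 112.35,75.82 112.35,125.47 49.70,125.47" fill="none" stroke="#008000"/>
  <polygon points="109.49,31.78 139.06,31.78 139.06,87.62 109.49,87.62" fill="none" stroke="#008000"/>
  <polygon points="74.50,76.68 153.18,76.68 153.18,85.47 74.50,85.47" fill="none" stroke="#008000"/>
  <polyline points="101.89,63.61 87.38,68.43 174.20,91.36 124.89,30.90 144.26,45.58" fill="none" stroke="#000000"/>
  <polyline points="109.27,93.45 101.53,91.11 81.24,98.07 48.42,114.33" fill="none" stroke="#008000"/>
  <polygon points="104.17,7.64 132.46,7.64 132.46,62.66 104.17,62.66" fill="none" stroke="#008000"/>
  <polygon points="110.18,25.65 128.38,2.67 151.36,20.87 133.16,43.85" fill="none" stroke="#008000"/>
  <polygon points="104.92,58.81 101.04,24.29 132.86,38.19" fill="none" stroke="#008000"/>
</svg>

y_svg = 153.96 − y_m.

[1] S828→`#008000` (cut); closed run; points: 49.70,75.82 112.35,75.82 112.35,125.47 49.70,125.47

[2] S828→`#008000` (cut); closed run; points: 109.49,31.78 139.06,31.78 139.06,87.62 109.49,87.62

[3] S828→`#008000` (cut); closed run; points: 74.50,76.68 153.18,76.68 153.18,85.47 74.50,85.47

[4] S492→`#000000` (score); open run; points: 101.89,63.61 87.38,68.43 174.20,91.36 124.89,30.90 144.26,45.58

[5] S828→`#008000` (cut); open run; points: 109.27,93.45 101.53,91.11 81.24,98.07 48.42,114.33

[6] S828→`#008000` (cut); closed run; points: 104.17,7.64 132.46,7.64 132.46,62.66 104.17,62.66

[7] S828→`#008000` (cut); closed run; points: 110.18,25.65 128.38,2.67 151.36,20.87 133.16,43.85

[8] S828→`#008000` (cut); closed run; points: 104.92,58.81 101.04,24.29 132.86,38.19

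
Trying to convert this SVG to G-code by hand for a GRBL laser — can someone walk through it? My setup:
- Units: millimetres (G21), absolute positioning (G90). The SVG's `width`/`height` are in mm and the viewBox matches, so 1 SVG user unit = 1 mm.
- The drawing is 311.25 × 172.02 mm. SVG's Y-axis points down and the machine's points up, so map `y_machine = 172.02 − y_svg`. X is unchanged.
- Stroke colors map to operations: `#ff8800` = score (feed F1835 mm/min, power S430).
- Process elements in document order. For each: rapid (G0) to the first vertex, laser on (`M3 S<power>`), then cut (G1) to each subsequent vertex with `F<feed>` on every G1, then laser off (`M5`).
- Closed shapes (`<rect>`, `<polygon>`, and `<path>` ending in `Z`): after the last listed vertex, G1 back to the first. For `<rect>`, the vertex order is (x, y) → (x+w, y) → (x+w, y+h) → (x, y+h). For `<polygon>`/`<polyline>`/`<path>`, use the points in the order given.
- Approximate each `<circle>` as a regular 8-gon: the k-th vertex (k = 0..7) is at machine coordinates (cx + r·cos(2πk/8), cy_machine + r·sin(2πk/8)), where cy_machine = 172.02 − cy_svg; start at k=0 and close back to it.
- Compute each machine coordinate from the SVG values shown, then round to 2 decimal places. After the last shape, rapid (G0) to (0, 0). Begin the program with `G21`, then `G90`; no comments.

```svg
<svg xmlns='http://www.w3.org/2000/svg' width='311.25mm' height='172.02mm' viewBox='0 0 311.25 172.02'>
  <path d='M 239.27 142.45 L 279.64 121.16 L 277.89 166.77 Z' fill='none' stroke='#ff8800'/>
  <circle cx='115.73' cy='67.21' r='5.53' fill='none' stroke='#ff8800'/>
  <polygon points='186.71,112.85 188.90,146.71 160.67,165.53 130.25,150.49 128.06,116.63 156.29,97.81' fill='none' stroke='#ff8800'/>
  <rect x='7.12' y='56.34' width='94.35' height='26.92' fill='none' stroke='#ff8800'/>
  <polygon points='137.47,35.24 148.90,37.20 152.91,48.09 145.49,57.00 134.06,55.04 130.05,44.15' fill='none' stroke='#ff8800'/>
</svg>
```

1 u = 1 mm; y_m = 172.02 − y.

[1] `<path>` regular polygon, #ff8800→score S430 F1835: (239.27,29.57) → (279.64,50.86) → (277.89,5.25) → (239.27,29.57) (closed)

[2] `<circle>` circle, #ff8800→score S430 F1835: (121.26,104.81) → (119.64,108.72) → (115.73,110.34) → (111.82,108.72) → (110.20,104.81) → (111.82,100.90) → (115.73,99.28) → (119.64,100.90) → (121.26,104.81) (closed)

[3] `<polygon>` regular polygon, #ff8800→score S430 F1835: (186.71,59.17) → (188.90,25.31) → (160.67,6.49) → (130.25,21.53) → (128.06,55.39) → (156.29,74.21) → (186.71,59.17) (closed)

[4] `<rect>` rectangle, #ff8800→score S430 F1835: (7.12,115.68) → (101.47,115.68) → (101.47,88.76) → (7.12,88.76) → (7.12,115.68) (closed)

[5] `<polygon>` regular polygon, #ff8800→score S430 F1835: (137.47,136.78) → (148.90,134.82) → (152.91,123.93) → (145.49,115.02) → (134.06,116.98) → (130.05,127.87) → (137.47,136.78) (closed)

G21
G90
G0 X239.27 Y29.57
M3 S430
G1 X279.64 Y50.86 F1835
G1 X277.89 Y5.25 F1835
G1 X239.27 Y29.57 F1835
M5
G0 X121.26 Y104.81
M3 S430
G1 X119.64 Y108.72 F1835
G1 X115.73 Y110.34 F1835
G1 X111.82 Y108.72 F1835
G1 X110.20 Y104.81 F1835
G1 X111.82 Y100.90 F1835
G1 X115.73 Y99.28 F1835
G1 X119.64 Y100.90 F1835
G1 X121.26 Y104.81 F1835
M5
G0 X186.71 Y59.17
M3 S430
G1 X188.90 Y25.31 F1835
G1 X160.67 Y6.49 F1835
G1 X130.25 Y21.53 F1835
G1 X128.06 Y55.39 F1835
G1 X156.29 Y74.21 F1835
G1 X186.71 Y59.17 F1835
M5
G0 X7.12 Y115.68
M3 S430
G1 X101.47 Y115.68 F1835
G1 X101.47 Y88.76 F1835
G1 X7.12 Y88.76 F1835
G1 X7.12 Y115.68 F1835
M5
G0 X137.47 Y136.78
M3 S430
G1 X148.90 Y134.82 F1835
G1 X152.91 Y123.93 F1835
G1 X145.49 Y115.02 F1835
G1 X134.06 Y116.98 F1835
G1 X130.05 Y127.87 F1835
G1 X137.47 Y136.78 F1835
M5
G0 X0.00 Y0.00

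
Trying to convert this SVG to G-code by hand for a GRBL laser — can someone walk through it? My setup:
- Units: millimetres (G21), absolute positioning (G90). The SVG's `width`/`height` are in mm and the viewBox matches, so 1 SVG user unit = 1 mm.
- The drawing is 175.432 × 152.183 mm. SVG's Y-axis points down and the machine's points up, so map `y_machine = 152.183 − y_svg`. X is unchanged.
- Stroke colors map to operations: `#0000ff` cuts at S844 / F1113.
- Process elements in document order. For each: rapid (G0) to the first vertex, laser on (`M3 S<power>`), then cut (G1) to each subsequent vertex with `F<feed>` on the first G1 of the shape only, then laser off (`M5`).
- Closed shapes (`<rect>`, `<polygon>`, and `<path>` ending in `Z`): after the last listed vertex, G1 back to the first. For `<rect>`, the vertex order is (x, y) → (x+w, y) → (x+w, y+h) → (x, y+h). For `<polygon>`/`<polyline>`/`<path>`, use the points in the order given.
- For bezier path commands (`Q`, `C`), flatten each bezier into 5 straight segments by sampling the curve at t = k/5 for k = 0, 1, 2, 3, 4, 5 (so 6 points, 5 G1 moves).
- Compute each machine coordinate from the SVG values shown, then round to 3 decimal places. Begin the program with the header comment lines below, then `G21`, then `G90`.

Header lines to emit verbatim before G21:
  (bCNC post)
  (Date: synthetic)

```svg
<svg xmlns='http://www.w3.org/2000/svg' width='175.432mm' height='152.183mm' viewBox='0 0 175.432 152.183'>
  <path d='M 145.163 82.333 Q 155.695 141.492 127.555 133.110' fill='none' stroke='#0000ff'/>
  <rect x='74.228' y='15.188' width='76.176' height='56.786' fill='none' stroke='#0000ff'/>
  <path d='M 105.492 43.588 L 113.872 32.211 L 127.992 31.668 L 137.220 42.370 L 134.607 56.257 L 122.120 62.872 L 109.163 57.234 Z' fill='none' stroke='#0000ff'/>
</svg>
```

(bCNC post)
(Date: synthetic)
G21
G90
G0 X145.163 Y69.850
M3 S844
G1 X147.829 Y48.888 F1113
G1 X147.401 Y33.329
G1 X143.879 Y23.174
G1 X137.264 Y18.422
G1 X127.555 Y19.073
M5
G0 X74.228 Y136.995
M3 S844
G1 X150.404 Y136.995 F1113
G1 X150.404 Y80.209
G1 X74.228 Y80.209
G1 X74.228 Y136.995
M5
G0 X105.492 Y108.595
M3 S844
G1 X113.872 Y119.972 F1113
G1 X127.992 Y120.515
G1 X137.220 Y109.813
G1 X134.607 Y95.926
G1 X122.120 Y89.311
G1 X109.163 Y94.949
G1 X105.492 Y108.595
M5

viewBox `0 0 175.432 152.183` with mm width/height → 1 unit = 1 mm. Flip: y_m = 152.183 − y_svg.

**Shape 1** — `<path>` quadratic bezier, stroke `#0000ff` → cut (S844, F1113). Control points (SVG): P0=(145.163,82.333), P1=(155.695,141.492), P2=(127.555,133.110); sampled at t=k/5. Machine vertices: (145.163,69.850) → (147.829,48.888) → (147.401,33.329) → (143.879,23.174) → (137.264,18.422) → (127.555,19.073). Open path.

**Shape 2** — `<rect>` rectangle, stroke `#0000ff` → cut (S844, F1113). Machine vertices: (74.228,136.995) → (150.404,136.995) → (150.404,80.209) → (74.228,80.209) → (74.228,136.995). Closed: final G1 returns to the first vertex.

**Shape 3** — `<path>` regular polygon, stroke `#0000ff` → cut (S844, F1113). Machine vertices: (105.492,108.595) → (113.872,119.972) → (127.992,120.515) → (137.220,109.813) → (134.607,95.926) → (122.120,89.311) → (109.163,94.949) → (105.492,108.595). Closed: final G1 returns to the first vertex.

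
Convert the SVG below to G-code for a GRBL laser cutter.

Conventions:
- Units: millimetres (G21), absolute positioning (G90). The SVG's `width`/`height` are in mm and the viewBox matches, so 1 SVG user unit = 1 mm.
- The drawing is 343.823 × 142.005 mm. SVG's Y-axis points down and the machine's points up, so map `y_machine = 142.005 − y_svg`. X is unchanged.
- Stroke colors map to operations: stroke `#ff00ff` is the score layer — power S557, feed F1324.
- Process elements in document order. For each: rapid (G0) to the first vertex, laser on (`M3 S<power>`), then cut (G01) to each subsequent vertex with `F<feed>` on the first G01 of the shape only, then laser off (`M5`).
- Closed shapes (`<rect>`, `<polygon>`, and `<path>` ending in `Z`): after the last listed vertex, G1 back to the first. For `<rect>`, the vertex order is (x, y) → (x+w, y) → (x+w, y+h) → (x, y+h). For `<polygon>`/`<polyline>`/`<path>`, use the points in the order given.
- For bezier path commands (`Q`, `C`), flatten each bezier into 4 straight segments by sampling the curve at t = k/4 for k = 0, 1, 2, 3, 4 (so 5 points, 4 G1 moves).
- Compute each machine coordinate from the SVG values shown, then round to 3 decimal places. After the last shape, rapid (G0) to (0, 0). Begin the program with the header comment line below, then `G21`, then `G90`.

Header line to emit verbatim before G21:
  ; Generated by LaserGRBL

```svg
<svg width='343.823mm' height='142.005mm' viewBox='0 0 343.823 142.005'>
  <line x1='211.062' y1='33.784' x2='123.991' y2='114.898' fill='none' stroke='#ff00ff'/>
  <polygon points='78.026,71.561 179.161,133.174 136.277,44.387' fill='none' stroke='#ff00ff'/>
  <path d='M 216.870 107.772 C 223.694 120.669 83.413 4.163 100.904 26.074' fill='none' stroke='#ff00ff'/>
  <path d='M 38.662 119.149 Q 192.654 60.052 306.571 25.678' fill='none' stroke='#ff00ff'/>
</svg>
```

; Generated by LaserGRBL
G21
G90
G0 X211.062 Y108.221
M3 S557
G01 X123.991 Y27.107 F1324
M5
G0 X78.026 Y70.444
M3 S557
G01 X179.161 Y8.831 F1324
G01 X136.277 Y97.618
G01 X78.026 Y70.444
M5
G0 X216.870 Y34.233
M3 S557
G01 X199.170 Y44.639 F1324
G01 X154.887 Y78.462
G01 X112.604 Y110.596
G01 X100.904 Y115.931
M5
G0 X38.662 Y22.856
M3 S557
G01 X113.153 Y50.859 F1324
G01 X182.635 Y75.772
G01 X247.108 Y97.595
G01 X306.571 Y116.327
M5
G0 X0.000 Y0.000

1 u = 1 mm; y_m = 142.005 − y.

[1] `<line>` line segment, #ff00ff→score S557 F1324: (211.062,108.221) → (123.991,27.107)

[2] `<polygon>` closed polygon, #ff00ff→score S557 F1324: (78.026,70.444) → (179.161,8.831) → (136.277,97.618) → (78.026,70.444) (closed)

[3] `<path>` cubic bezier, #ff00ff→score S557 F1324: (216.870,34.233) → (199.170,44.639) → (154.887,78.462) → (112.604,110.596) → (100.904,115.931)

[4] `<path>` quadratic bezier, #ff00ff→score S557 F1324: (38.662,22.856) → (113.153,50.859) → (182.635,75.772) → (247.108,97.595) → (306.571,116.327)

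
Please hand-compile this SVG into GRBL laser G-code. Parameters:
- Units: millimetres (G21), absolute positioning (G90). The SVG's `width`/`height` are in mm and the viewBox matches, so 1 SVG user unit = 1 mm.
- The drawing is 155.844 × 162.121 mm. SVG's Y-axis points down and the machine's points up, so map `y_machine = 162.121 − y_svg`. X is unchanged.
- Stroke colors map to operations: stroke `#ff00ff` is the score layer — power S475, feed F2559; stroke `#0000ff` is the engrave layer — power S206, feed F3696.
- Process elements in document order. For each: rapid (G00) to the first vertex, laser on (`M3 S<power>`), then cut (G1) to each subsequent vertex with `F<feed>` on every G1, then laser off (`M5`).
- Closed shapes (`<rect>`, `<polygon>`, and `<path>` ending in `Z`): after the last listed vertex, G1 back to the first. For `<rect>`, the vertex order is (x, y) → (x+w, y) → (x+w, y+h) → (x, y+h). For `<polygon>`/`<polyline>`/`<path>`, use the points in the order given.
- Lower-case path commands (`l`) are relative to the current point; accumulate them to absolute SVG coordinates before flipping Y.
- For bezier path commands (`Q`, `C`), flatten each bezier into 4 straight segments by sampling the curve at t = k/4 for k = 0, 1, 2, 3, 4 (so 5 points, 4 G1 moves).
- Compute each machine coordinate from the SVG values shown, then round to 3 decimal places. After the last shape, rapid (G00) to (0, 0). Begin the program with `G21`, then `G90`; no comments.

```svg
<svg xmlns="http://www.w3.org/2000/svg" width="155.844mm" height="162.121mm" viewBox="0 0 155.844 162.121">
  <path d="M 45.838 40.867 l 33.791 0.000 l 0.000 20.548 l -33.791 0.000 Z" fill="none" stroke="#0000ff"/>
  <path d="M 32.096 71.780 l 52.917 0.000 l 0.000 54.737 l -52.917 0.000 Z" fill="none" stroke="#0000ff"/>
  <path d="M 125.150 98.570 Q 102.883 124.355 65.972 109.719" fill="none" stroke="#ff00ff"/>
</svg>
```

1 u = 1 mm; y_m = 162.121 − y.

[1] `<path>` rectangle, #0000ff→engrave S206 F3696: (45.838,121.254) → (79.629,121.254) → (79.629,100.706) → (45.838,100.706) → (45.838,121.254) (closed)

[2] `<path>` rectangle, #0000ff→engrave S206 F3696: (32.096,90.341) → (85.013,90.341) → (85.013,35.604) → (32.096,35.604) → (32.096,90.341) (closed)

[3] `<path>` quadratic bezier, #ff00ff→score S475 F2559: (125.150,63.551) → (113.101,53.185) → (99.222,47.871) → (83.512,47.610) → (65.972,52.402)

G21
G90
G00 X45.838 Y121.254
M3 S206
G1 X79.629 Y121.254 F3696
G1 X79.629 Y100.706 F3696
G1 X45.838 Y100.706 F3696
G1 X45.838 Y121.254 F3696
M5
G00 X32.096 Y90.341
M3 S206
G1 X85.013 Y90.341 F3696
G1 X85.013 Y35.604 F3696
G1 X32.096 Y35.604 F3696
G1 X32.096 Y90.341 F3696
M5
G00 X125.150 Y63.551
M3 S475
G1 X113.101 Y53.185 F2559
G1 X99.222 Y47.871 F2559
G1 X83.512 Y47.610 F2559
G1 X65.972 Y52.402 F2559
M5
G00 X0.000 Y0.000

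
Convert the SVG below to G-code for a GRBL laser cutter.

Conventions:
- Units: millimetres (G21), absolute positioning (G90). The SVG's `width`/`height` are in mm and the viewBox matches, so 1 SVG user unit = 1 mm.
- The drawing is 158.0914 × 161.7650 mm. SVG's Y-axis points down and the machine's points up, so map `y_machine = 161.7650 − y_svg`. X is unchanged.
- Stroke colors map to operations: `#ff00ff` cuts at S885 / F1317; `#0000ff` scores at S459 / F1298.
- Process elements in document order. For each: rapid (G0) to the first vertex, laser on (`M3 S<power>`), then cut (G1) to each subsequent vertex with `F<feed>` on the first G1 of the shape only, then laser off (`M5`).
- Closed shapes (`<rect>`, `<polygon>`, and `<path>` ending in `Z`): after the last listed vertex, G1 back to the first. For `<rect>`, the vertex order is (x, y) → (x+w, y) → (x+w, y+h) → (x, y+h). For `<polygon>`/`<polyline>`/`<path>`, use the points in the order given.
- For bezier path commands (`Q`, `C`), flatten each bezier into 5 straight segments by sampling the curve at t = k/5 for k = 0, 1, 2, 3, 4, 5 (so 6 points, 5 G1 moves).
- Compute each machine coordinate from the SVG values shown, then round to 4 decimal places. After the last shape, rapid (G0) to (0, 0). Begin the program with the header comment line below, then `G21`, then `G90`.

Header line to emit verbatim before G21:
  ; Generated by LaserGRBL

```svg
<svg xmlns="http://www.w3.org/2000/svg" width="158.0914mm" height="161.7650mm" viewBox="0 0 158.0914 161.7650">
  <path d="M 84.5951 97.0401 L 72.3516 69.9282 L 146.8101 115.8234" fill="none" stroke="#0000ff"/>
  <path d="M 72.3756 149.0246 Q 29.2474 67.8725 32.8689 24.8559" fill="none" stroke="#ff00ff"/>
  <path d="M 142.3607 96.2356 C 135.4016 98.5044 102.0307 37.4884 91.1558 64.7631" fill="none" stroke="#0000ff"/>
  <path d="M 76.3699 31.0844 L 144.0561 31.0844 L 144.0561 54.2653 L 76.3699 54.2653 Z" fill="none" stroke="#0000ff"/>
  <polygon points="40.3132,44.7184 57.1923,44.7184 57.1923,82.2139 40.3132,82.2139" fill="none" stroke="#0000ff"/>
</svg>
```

; Generated by LaserGRBL
G21
G90
G0 X84.5951 Y64.7249
M3 S459
G1 X72.3516 Y91.8368 F1298
G1 X146.8101 Y45.9416
M5
G0 X72.3756 Y12.7404
M3 S885
G1 X56.9943 Y43.6758 F1317
G1 X45.3530 Y71.5604
G1 X37.4517 Y96.3941
G1 X33.2903 Y118.1770
G1 X32.8689 Y136.9091
M5
G0 X142.3607 Y65.5294
M3 S459
G1 X135.4071 Y70.5497 F1298
G1 X124.4622 Y83.4827
G1 X111.8737 Y97.0528
G1 X99.9890 Y103.9844
G1 X91.1558 Y97.0019
M5
G0 X76.3699 Y130.6806
M3 S459
G1 X144.0561 Y130.6806 F1298
G1 X144.0561 Y107.4997
G1 X76.3699 Y107.4997
G1 X76.3699 Y130.6806
M5
G0 X40.3132 Y117.0466
M3 S459
G1 X57.1923 Y117.0466 F1298
G1 X57.1923 Y79.5511
G1 X40.3132 Y79.5511
G1 X40.3132 Y117.0466
M5
G0 X0.0000 Y0.0000

viewBox `0 0 158.0914 161.7650` with mm width/height → 1 unit = 1 mm. Flip: y_m = 161.7650 − y_svg.

**Shape 1** — `<path>` open polyline, stroke `#0000ff` → score (S459, F1298). Machine vertices: (84.5951,64.7249) → (72.3516,91.8368) → (146.8101,45.9416). Open path.

**Shape 2** — `<path>` quadratic bezier, stroke `#ff00ff` → cut (S885, F1317). Control points (SVG): P0=(72.3756,149.0246), P1=(29.2474,67.8725), P2=(32.8689,24.8559); sampled at t=k/5. Machine vertices: (72.3756,12.7404) → (56.9943,43.6758) → (45.3530,71.5604) → (37.4517,96.3941) → (33.2903,118.1770) → (32.8689,136.9091). Open path.

**Shape 3** — `<path>` cubic bezier, stroke `#0000ff` → score (S459, F1298). Control points (SVG): P0=(142.3607,96.2356), P1=(135.4016,98.5044), P2=(102.0307,37.4884), P3=(91.1558,64.7631); sampled at t=k/5. Machine vertices: (142.3607,65.5294) → (135.4071,70.5497) → (124.4622,83.4827) → (111.8737,97.0528) → (99.9890,103.9844) → (91.1558,97.0019). Open path.

**Shape 4** — `<path>` rectangle, stroke `#0000ff` → score (S459, F1298). Machine vertices: (76.3699,130.6806) → (144.0561,130.6806) → (144.0561,107.4997) → (76.3699,107.4997) → (76.3699,130.6806). Closed: final G1 returns to the first vertex.

**Shape 5** — `<polygon>` rectangle, stroke `#0000ff` → score (S459, F1298). Machine vertices: (40.3132,117.0466) → (57.1923,117.0466) → (57.1923,79.5511) → (40.3132,79.5511) → (40.3132,117.0466). Closed: final G1 returns to the first vertex.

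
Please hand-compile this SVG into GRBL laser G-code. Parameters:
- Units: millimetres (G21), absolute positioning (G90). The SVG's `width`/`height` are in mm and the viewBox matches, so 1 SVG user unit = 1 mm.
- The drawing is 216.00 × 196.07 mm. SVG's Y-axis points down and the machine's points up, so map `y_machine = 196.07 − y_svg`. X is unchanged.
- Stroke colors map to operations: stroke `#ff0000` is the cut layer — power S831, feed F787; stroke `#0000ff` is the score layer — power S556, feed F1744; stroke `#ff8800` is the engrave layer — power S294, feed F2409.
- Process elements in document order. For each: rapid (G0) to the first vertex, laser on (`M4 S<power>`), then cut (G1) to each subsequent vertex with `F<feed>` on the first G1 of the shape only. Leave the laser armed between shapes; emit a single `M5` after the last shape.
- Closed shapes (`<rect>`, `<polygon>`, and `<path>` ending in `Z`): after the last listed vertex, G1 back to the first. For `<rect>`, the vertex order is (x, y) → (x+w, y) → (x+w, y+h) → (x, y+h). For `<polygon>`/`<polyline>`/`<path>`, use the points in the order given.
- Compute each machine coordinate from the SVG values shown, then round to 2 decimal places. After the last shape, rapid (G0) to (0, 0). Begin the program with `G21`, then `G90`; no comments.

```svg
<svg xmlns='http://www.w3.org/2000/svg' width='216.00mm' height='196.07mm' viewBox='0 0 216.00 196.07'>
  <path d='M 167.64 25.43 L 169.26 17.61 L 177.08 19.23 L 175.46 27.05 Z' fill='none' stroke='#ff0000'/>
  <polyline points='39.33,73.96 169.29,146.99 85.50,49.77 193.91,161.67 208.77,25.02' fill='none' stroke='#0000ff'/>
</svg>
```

1 u = 1 mm; y_m = 196.07 − y.

[1] `<path>` regular polygon, #ff0000→cut S831 F787: (167.64,170.64) → (169.26,178.46) → (177.08,176.84) → (175.46,169.02) → (167.64,170.64) (closed)

[2] `<polyline>` open polyline, #0000ff→score S556 F1744: (39.33,122.11) → (169.29,49.08) → (85.50,146.30) → (193.91,34.40) → (208.77,171.05)

G21
G90
G0 X167.64 Y170.64
M4 S831
G1 X169.26 Y178.46 F787
G1 X177.08 Y176.84
G1 X175.46 Y169.02
G1 X167.64 Y170.64
G0 X39.33 Y122.11
M4 S556
G1 X169.29 Y49.08 F1744
G1 X85.50 Y146.30
G1 X193.91 Y34.40
G1 X208.77 Y171.05
M5
G0 X0.00 Y0.00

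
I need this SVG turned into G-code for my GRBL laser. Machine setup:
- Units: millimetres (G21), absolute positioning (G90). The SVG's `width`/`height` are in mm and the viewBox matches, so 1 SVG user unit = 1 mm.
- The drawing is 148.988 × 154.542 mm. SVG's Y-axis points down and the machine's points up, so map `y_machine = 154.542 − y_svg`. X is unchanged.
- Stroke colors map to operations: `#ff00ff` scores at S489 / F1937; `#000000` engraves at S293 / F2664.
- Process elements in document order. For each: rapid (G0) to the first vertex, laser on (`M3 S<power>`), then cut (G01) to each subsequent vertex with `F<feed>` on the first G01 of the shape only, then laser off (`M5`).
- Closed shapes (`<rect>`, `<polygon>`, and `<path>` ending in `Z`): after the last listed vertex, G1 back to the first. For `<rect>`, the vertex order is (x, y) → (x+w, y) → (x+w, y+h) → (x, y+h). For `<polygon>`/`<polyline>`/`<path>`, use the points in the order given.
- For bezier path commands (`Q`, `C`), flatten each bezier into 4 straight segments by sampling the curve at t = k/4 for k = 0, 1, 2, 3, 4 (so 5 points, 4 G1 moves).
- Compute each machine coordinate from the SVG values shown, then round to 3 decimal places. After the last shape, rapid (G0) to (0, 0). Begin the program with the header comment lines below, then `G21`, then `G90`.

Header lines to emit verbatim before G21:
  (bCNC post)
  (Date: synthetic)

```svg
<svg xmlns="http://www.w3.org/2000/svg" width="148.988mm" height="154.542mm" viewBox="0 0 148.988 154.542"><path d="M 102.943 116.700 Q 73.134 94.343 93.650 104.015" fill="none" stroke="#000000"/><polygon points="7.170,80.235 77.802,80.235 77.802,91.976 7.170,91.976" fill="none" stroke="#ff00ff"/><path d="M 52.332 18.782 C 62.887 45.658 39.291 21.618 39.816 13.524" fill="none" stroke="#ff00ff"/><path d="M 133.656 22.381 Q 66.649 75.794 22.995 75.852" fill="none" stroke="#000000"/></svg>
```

(bCNC post)
(Date: synthetic)
G21
G90
G0 X102.943 Y37.842
M3 S293
G01 X91.184 Y47.019 F2664
G01 X85.715 Y52.192
G01 X86.537 Y53.361
G01 X93.650 Y50.527
M5
G0 X7.170 Y74.307
M3 S489
G01 X77.802 Y74.307 F1937
G01 X77.802 Y62.566
G01 X7.170 Y62.566
G01 X7.170 Y74.307
M5
G0 X52.332 Y135.760
M3 S489
G01 X54.755 Y124.105 F1937
G01 X49.835 Y125.275
G01 X43.034 Y133.002
G01 X39.816 Y141.018
M5
G0 X133.656 Y132.161
M3 S293
G01 X101.612 Y108.789 F2664
G01 X72.487 Y92.087
G01 X46.282 Y82.054
G01 X22.995 Y78.690
M5
G0 X0.000 Y0.000

Since the viewBox matches the mm dimensions, user units are millimetres directly. The only transform is the Y-flip y_m = 154.542 − y_svg.

Shape 1 is a quadratic bezier drawn with `<path>`. Its stroke #000000 means engrave at S293, F2664. After flipping Y the toolpath is (102.943,37.842) → (91.184,47.019) → (85.715,52.192) → (86.537,53.361) → (93.650,50.527).

Shape 2 is a rectangle drawn with `<polygon>`. Its stroke #ff00ff means score at S489, F1937. After flipping Y the toolpath is (7.170,74.307) → (77.802,74.307) → (77.802,62.566) → (7.170,62.566) → (7.170,74.307), returning to the start.

Shape 3 is a cubic bezier drawn with `<path>`. Its stroke #ff00ff means score at S489, F1937. After flipping Y the toolpath is (52.332,135.760) → (54.755,124.105) → (49.835,125.275) → (43.034,133.002) → (39.816,141.018).

Shape 4 is a quadratic bezier drawn with `<path>`. Its stroke #000000 means engrave at S293, F2664. After flipping Y the toolpath is (133.656,132.161) → (101.612,108.789) → (72.487,92.087) → (46.282,82.054) → (22.995,78.690).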